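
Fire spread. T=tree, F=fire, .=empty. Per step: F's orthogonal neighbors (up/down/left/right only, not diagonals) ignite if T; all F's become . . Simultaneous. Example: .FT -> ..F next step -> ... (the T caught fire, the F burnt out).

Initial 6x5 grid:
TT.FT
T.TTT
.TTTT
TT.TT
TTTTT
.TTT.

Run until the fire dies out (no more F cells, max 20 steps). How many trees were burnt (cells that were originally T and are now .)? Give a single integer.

Answer: 20

Derivation:
Step 1: +2 fires, +1 burnt (F count now 2)
Step 2: +3 fires, +2 burnt (F count now 3)
Step 3: +3 fires, +3 burnt (F count now 3)
Step 4: +3 fires, +3 burnt (F count now 3)
Step 5: +4 fires, +3 burnt (F count now 4)
Step 6: +3 fires, +4 burnt (F count now 3)
Step 7: +2 fires, +3 burnt (F count now 2)
Step 8: +0 fires, +2 burnt (F count now 0)
Fire out after step 8
Initially T: 23, now '.': 27
Total burnt (originally-T cells now '.'): 20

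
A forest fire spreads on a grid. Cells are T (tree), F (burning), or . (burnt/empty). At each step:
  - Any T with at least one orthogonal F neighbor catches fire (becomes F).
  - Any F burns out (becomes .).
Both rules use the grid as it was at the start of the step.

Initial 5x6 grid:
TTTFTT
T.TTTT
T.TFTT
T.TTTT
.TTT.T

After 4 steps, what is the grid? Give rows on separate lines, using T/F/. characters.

Step 1: 6 trees catch fire, 2 burn out
  TTF.FT
  T.TFTT
  T.F.FT
  T.TFTT
  .TTT.T
Step 2: 8 trees catch fire, 6 burn out
  TF...F
  T.F.FT
  T....F
  T.F.FT
  .TTF.T
Step 3: 4 trees catch fire, 8 burn out
  F.....
  T....F
  T.....
  T....F
  .TF..T
Step 4: 3 trees catch fire, 4 burn out
  ......
  F.....
  T.....
  T.....
  .F...F

......
F.....
T.....
T.....
.F...F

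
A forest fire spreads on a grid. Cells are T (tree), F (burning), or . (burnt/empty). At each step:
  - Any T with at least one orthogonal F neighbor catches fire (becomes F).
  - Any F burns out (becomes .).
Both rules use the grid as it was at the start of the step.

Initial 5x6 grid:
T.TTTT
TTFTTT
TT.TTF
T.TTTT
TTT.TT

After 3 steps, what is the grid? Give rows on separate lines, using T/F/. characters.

Step 1: 6 trees catch fire, 2 burn out
  T.FTTT
  TF.FTF
  TT.TF.
  T.TTTF
  TTT.TT
Step 2: 8 trees catch fire, 6 burn out
  T..FTF
  F...F.
  TF.F..
  T.TTF.
  TTT.TF
Step 3: 5 trees catch fire, 8 burn out
  F...F.
  ......
  F.....
  T.TF..
  TTT.F.

F...F.
......
F.....
T.TF..
TTT.F.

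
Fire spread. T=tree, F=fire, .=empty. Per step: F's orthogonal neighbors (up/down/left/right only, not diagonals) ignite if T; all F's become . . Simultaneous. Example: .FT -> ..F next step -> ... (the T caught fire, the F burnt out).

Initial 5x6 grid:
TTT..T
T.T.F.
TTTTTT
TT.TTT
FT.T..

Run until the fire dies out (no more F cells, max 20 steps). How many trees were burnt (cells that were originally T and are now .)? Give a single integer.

Step 1: +3 fires, +2 burnt (F count now 3)
Step 2: +5 fires, +3 burnt (F count now 5)
Step 3: +5 fires, +5 burnt (F count now 5)
Step 4: +3 fires, +5 burnt (F count now 3)
Step 5: +2 fires, +3 burnt (F count now 2)
Step 6: +0 fires, +2 burnt (F count now 0)
Fire out after step 6
Initially T: 19, now '.': 29
Total burnt (originally-T cells now '.'): 18

Answer: 18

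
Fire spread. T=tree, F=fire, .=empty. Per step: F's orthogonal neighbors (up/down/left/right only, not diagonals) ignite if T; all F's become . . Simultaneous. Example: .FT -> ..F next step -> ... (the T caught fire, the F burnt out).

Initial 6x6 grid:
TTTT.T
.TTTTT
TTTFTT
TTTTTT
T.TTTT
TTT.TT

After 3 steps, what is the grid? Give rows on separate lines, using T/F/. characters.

Step 1: 4 trees catch fire, 1 burn out
  TTTT.T
  .TTFTT
  TTF.FT
  TTTFTT
  T.TTTT
  TTT.TT
Step 2: 8 trees catch fire, 4 burn out
  TTTF.T
  .TF.FT
  TF...F
  TTF.FT
  T.TFTT
  TTT.TT
Step 3: 8 trees catch fire, 8 burn out
  TTF..T
  .F...F
  F.....
  TF...F
  T.F.FT
  TTT.TT

TTF..T
.F...F
F.....
TF...F
T.F.FT
TTT.TT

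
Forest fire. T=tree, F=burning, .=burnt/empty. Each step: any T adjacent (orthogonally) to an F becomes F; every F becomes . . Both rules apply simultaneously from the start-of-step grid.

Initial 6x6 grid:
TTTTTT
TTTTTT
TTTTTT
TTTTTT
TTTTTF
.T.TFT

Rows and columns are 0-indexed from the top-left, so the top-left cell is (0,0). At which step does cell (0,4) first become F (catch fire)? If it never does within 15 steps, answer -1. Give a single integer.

Step 1: cell (0,4)='T' (+4 fires, +2 burnt)
Step 2: cell (0,4)='T' (+3 fires, +4 burnt)
Step 3: cell (0,4)='T' (+4 fires, +3 burnt)
Step 4: cell (0,4)='T' (+5 fires, +4 burnt)
Step 5: cell (0,4)='F' (+6 fires, +5 burnt)
  -> target ignites at step 5
Step 6: cell (0,4)='.' (+4 fires, +6 burnt)
Step 7: cell (0,4)='.' (+3 fires, +4 burnt)
Step 8: cell (0,4)='.' (+2 fires, +3 burnt)
Step 9: cell (0,4)='.' (+1 fires, +2 burnt)
Step 10: cell (0,4)='.' (+0 fires, +1 burnt)
  fire out at step 10

5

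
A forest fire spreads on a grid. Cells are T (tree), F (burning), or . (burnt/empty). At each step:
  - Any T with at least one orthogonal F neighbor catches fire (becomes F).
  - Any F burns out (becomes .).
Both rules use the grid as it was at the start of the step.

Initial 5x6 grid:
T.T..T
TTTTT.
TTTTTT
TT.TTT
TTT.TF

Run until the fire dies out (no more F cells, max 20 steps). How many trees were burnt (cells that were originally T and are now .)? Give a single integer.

Step 1: +2 fires, +1 burnt (F count now 2)
Step 2: +2 fires, +2 burnt (F count now 2)
Step 3: +2 fires, +2 burnt (F count now 2)
Step 4: +2 fires, +2 burnt (F count now 2)
Step 5: +2 fires, +2 burnt (F count now 2)
Step 6: +2 fires, +2 burnt (F count now 2)
Step 7: +4 fires, +2 burnt (F count now 4)
Step 8: +3 fires, +4 burnt (F count now 3)
Step 9: +3 fires, +3 burnt (F count now 3)
Step 10: +0 fires, +3 burnt (F count now 0)
Fire out after step 10
Initially T: 23, now '.': 29
Total burnt (originally-T cells now '.'): 22

Answer: 22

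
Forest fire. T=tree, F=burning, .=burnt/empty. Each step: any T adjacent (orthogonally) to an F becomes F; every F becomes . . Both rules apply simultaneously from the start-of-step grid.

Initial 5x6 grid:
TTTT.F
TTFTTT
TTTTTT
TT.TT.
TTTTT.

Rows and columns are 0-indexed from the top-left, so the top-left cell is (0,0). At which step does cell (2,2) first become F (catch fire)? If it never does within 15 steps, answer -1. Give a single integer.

Step 1: cell (2,2)='F' (+5 fires, +2 burnt)
  -> target ignites at step 1
Step 2: cell (2,2)='.' (+7 fires, +5 burnt)
Step 3: cell (2,2)='.' (+5 fires, +7 burnt)
Step 4: cell (2,2)='.' (+4 fires, +5 burnt)
Step 5: cell (2,2)='.' (+3 fires, +4 burnt)
Step 6: cell (2,2)='.' (+0 fires, +3 burnt)
  fire out at step 6

1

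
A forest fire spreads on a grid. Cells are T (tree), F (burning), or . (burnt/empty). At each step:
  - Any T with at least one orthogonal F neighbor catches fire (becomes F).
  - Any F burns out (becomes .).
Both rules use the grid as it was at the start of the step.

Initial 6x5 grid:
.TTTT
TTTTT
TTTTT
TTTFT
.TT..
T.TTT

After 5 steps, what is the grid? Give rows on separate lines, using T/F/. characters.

Step 1: 3 trees catch fire, 1 burn out
  .TTTT
  TTTTT
  TTTFT
  TTF.F
  .TT..
  T.TTT
Step 2: 5 trees catch fire, 3 burn out
  .TTTT
  TTTFT
  TTF.F
  TF...
  .TF..
  T.TTT
Step 3: 7 trees catch fire, 5 burn out
  .TTFT
  TTF.F
  TF...
  F....
  .F...
  T.FTT
Step 4: 5 trees catch fire, 7 burn out
  .TF.F
  TF...
  F....
  .....
  .....
  T..FT
Step 5: 3 trees catch fire, 5 burn out
  .F...
  F....
  .....
  .....
  .....
  T...F

.F...
F....
.....
.....
.....
T...F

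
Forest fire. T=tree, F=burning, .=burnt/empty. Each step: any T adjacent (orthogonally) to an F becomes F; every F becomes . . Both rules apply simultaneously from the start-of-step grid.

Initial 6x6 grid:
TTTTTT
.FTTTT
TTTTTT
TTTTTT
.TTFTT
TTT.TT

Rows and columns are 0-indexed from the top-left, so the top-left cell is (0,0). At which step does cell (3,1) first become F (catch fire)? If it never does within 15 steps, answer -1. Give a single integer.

Step 1: cell (3,1)='T' (+6 fires, +2 burnt)
Step 2: cell (3,1)='F' (+13 fires, +6 burnt)
  -> target ignites at step 2
Step 3: cell (3,1)='.' (+7 fires, +13 burnt)
Step 4: cell (3,1)='.' (+4 fires, +7 burnt)
Step 5: cell (3,1)='.' (+1 fires, +4 burnt)
Step 6: cell (3,1)='.' (+0 fires, +1 burnt)
  fire out at step 6

2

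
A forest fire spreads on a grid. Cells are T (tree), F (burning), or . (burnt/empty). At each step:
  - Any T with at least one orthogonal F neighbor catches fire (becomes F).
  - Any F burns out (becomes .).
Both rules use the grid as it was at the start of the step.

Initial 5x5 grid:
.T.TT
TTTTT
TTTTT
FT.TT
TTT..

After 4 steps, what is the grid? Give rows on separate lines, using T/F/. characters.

Step 1: 3 trees catch fire, 1 burn out
  .T.TT
  TTTTT
  FTTTT
  .F.TT
  FTT..
Step 2: 3 trees catch fire, 3 burn out
  .T.TT
  FTTTT
  .FTTT
  ...TT
  .FT..
Step 3: 3 trees catch fire, 3 burn out
  .T.TT
  .FTTT
  ..FTT
  ...TT
  ..F..
Step 4: 3 trees catch fire, 3 burn out
  .F.TT
  ..FTT
  ...FT
  ...TT
  .....

.F.TT
..FTT
...FT
...TT
.....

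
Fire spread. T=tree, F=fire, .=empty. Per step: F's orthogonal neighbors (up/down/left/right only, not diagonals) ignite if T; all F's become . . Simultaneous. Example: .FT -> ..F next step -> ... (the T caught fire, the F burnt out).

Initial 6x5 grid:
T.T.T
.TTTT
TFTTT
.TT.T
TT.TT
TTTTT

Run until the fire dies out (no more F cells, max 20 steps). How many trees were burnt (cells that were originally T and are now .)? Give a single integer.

Answer: 22

Derivation:
Step 1: +4 fires, +1 burnt (F count now 4)
Step 2: +4 fires, +4 burnt (F count now 4)
Step 3: +5 fires, +4 burnt (F count now 5)
Step 4: +4 fires, +5 burnt (F count now 4)
Step 5: +3 fires, +4 burnt (F count now 3)
Step 6: +2 fires, +3 burnt (F count now 2)
Step 7: +0 fires, +2 burnt (F count now 0)
Fire out after step 7
Initially T: 23, now '.': 29
Total burnt (originally-T cells now '.'): 22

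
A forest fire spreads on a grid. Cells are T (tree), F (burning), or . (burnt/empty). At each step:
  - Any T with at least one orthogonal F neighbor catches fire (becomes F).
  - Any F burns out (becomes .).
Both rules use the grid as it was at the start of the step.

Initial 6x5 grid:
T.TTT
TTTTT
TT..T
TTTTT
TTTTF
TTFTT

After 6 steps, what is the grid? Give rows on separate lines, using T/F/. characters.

Step 1: 6 trees catch fire, 2 burn out
  T.TTT
  TTTTT
  TT..T
  TTTTF
  TTFF.
  TF.FF
Step 2: 5 trees catch fire, 6 burn out
  T.TTT
  TTTTT
  TT..F
  TTFF.
  TF...
  F....
Step 3: 3 trees catch fire, 5 burn out
  T.TTT
  TTTTF
  TT...
  TF...
  F....
  .....
Step 4: 4 trees catch fire, 3 burn out
  T.TTF
  TTTF.
  TF...
  F....
  .....
  .....
Step 5: 4 trees catch fire, 4 burn out
  T.TF.
  TFF..
  F....
  .....
  .....
  .....
Step 6: 2 trees catch fire, 4 burn out
  T.F..
  F....
  .....
  .....
  .....
  .....

T.F..
F....
.....
.....
.....
.....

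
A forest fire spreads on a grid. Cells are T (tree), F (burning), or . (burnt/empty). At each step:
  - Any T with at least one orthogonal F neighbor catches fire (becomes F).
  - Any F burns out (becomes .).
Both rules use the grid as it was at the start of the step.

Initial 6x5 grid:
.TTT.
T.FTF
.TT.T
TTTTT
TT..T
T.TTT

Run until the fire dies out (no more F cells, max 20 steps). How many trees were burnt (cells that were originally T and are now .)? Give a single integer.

Step 1: +4 fires, +2 burnt (F count now 4)
Step 2: +5 fires, +4 burnt (F count now 5)
Step 3: +3 fires, +5 burnt (F count now 3)
Step 4: +3 fires, +3 burnt (F count now 3)
Step 5: +2 fires, +3 burnt (F count now 2)
Step 6: +2 fires, +2 burnt (F count now 2)
Step 7: +0 fires, +2 burnt (F count now 0)
Fire out after step 7
Initially T: 20, now '.': 29
Total burnt (originally-T cells now '.'): 19

Answer: 19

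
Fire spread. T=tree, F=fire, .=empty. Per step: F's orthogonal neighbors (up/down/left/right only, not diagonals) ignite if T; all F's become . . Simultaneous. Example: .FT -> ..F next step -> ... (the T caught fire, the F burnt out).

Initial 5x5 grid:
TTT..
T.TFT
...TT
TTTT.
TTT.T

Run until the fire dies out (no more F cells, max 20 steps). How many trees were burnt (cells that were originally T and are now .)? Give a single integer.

Step 1: +3 fires, +1 burnt (F count now 3)
Step 2: +3 fires, +3 burnt (F count now 3)
Step 3: +2 fires, +3 burnt (F count now 2)
Step 4: +3 fires, +2 burnt (F count now 3)
Step 5: +3 fires, +3 burnt (F count now 3)
Step 6: +1 fires, +3 burnt (F count now 1)
Step 7: +0 fires, +1 burnt (F count now 0)
Fire out after step 7
Initially T: 16, now '.': 24
Total burnt (originally-T cells now '.'): 15

Answer: 15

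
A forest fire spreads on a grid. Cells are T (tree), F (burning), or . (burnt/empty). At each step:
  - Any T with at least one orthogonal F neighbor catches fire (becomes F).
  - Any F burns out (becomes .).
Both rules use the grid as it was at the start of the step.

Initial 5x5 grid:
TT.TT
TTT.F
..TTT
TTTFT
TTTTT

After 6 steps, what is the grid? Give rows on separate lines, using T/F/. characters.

Step 1: 6 trees catch fire, 2 burn out
  TT.TF
  TTT..
  ..TFF
  TTF.F
  TTTFT
Step 2: 5 trees catch fire, 6 burn out
  TT.F.
  TTT..
  ..F..
  TF...
  TTF.F
Step 3: 3 trees catch fire, 5 burn out
  TT...
  TTF..
  .....
  F....
  TF...
Step 4: 2 trees catch fire, 3 burn out
  TT...
  TF...
  .....
  .....
  F....
Step 5: 2 trees catch fire, 2 burn out
  TF...
  F....
  .....
  .....
  .....
Step 6: 1 trees catch fire, 2 burn out
  F....
  .....
  .....
  .....
  .....

F....
.....
.....
.....
.....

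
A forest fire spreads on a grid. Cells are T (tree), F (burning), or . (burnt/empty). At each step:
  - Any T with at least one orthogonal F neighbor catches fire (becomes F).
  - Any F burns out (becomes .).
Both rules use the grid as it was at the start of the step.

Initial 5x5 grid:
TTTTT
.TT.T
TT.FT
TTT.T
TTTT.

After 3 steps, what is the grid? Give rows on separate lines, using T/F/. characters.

Step 1: 1 trees catch fire, 1 burn out
  TTTTT
  .TT.T
  TT..F
  TTT.T
  TTTT.
Step 2: 2 trees catch fire, 1 burn out
  TTTTT
  .TT.F
  TT...
  TTT.F
  TTTT.
Step 3: 1 trees catch fire, 2 burn out
  TTTTF
  .TT..
  TT...
  TTT..
  TTTT.

TTTTF
.TT..
TT...
TTT..
TTTT.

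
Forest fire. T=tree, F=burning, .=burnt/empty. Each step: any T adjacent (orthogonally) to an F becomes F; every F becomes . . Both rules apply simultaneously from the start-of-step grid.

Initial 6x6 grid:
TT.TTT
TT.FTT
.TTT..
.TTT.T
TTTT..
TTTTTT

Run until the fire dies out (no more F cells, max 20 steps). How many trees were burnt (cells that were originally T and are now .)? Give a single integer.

Step 1: +3 fires, +1 burnt (F count now 3)
Step 2: +4 fires, +3 burnt (F count now 4)
Step 3: +4 fires, +4 burnt (F count now 4)
Step 4: +4 fires, +4 burnt (F count now 4)
Step 5: +5 fires, +4 burnt (F count now 5)
Step 6: +4 fires, +5 burnt (F count now 4)
Step 7: +1 fires, +4 burnt (F count now 1)
Step 8: +0 fires, +1 burnt (F count now 0)
Fire out after step 8
Initially T: 26, now '.': 35
Total burnt (originally-T cells now '.'): 25

Answer: 25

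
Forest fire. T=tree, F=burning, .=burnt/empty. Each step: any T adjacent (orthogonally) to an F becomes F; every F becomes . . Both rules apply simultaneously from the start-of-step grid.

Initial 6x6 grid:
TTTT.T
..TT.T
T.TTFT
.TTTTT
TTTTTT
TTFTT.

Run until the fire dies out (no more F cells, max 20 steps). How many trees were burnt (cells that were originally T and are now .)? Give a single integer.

Answer: 26

Derivation:
Step 1: +6 fires, +2 burnt (F count now 6)
Step 2: +11 fires, +6 burnt (F count now 11)
Step 3: +6 fires, +11 burnt (F count now 6)
Step 4: +1 fires, +6 burnt (F count now 1)
Step 5: +1 fires, +1 burnt (F count now 1)
Step 6: +1 fires, +1 burnt (F count now 1)
Step 7: +0 fires, +1 burnt (F count now 0)
Fire out after step 7
Initially T: 27, now '.': 35
Total burnt (originally-T cells now '.'): 26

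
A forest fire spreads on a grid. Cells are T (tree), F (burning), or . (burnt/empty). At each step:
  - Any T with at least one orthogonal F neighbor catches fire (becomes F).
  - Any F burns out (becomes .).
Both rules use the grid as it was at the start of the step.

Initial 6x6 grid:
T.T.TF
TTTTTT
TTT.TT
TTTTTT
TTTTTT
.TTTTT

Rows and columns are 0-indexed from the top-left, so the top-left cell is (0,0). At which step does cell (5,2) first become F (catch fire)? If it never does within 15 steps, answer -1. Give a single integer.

Step 1: cell (5,2)='T' (+2 fires, +1 burnt)
Step 2: cell (5,2)='T' (+2 fires, +2 burnt)
Step 3: cell (5,2)='T' (+3 fires, +2 burnt)
Step 4: cell (5,2)='T' (+3 fires, +3 burnt)
Step 5: cell (5,2)='T' (+6 fires, +3 burnt)
Step 6: cell (5,2)='T' (+5 fires, +6 burnt)
Step 7: cell (5,2)='T' (+5 fires, +5 burnt)
Step 8: cell (5,2)='F' (+3 fires, +5 burnt)
  -> target ignites at step 8
Step 9: cell (5,2)='.' (+2 fires, +3 burnt)
Step 10: cell (5,2)='.' (+0 fires, +2 burnt)
  fire out at step 10

8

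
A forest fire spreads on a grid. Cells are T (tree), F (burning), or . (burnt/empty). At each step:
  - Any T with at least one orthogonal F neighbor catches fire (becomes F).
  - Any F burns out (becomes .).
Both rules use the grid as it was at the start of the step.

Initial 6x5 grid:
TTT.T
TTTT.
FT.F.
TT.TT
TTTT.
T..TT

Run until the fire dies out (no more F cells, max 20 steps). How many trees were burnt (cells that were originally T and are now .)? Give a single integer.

Answer: 19

Derivation:
Step 1: +5 fires, +2 burnt (F count now 5)
Step 2: +7 fires, +5 burnt (F count now 7)
Step 3: +6 fires, +7 burnt (F count now 6)
Step 4: +1 fires, +6 burnt (F count now 1)
Step 5: +0 fires, +1 burnt (F count now 0)
Fire out after step 5
Initially T: 20, now '.': 29
Total burnt (originally-T cells now '.'): 19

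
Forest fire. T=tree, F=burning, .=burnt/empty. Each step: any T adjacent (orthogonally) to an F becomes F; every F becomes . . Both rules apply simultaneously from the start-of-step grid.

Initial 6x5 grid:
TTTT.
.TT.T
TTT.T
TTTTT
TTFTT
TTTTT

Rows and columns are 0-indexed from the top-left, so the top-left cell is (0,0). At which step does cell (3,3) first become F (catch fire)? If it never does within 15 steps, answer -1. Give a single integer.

Step 1: cell (3,3)='T' (+4 fires, +1 burnt)
Step 2: cell (3,3)='F' (+7 fires, +4 burnt)
  -> target ignites at step 2
Step 3: cell (3,3)='.' (+6 fires, +7 burnt)
Step 4: cell (3,3)='.' (+4 fires, +6 burnt)
Step 5: cell (3,3)='.' (+3 fires, +4 burnt)
Step 6: cell (3,3)='.' (+1 fires, +3 burnt)
Step 7: cell (3,3)='.' (+0 fires, +1 burnt)
  fire out at step 7

2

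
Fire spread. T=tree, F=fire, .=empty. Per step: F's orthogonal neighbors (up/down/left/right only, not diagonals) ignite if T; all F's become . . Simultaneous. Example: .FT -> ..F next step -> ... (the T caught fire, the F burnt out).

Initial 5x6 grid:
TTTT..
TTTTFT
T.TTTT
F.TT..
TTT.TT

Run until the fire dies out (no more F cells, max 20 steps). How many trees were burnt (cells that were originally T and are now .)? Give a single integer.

Step 1: +5 fires, +2 burnt (F count now 5)
Step 2: +6 fires, +5 burnt (F count now 6)
Step 3: +6 fires, +6 burnt (F count now 6)
Step 4: +2 fires, +6 burnt (F count now 2)
Step 5: +0 fires, +2 burnt (F count now 0)
Fire out after step 5
Initially T: 21, now '.': 28
Total burnt (originally-T cells now '.'): 19

Answer: 19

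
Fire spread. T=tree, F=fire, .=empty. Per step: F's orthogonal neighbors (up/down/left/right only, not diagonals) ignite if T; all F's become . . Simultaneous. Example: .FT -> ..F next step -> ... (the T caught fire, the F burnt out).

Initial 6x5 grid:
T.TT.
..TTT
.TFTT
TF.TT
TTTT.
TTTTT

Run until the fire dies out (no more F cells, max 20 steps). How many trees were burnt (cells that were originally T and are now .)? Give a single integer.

Step 1: +5 fires, +2 burnt (F count now 5)
Step 2: +7 fires, +5 burnt (F count now 7)
Step 3: +6 fires, +7 burnt (F count now 6)
Step 4: +1 fires, +6 burnt (F count now 1)
Step 5: +1 fires, +1 burnt (F count now 1)
Step 6: +0 fires, +1 burnt (F count now 0)
Fire out after step 6
Initially T: 21, now '.': 29
Total burnt (originally-T cells now '.'): 20

Answer: 20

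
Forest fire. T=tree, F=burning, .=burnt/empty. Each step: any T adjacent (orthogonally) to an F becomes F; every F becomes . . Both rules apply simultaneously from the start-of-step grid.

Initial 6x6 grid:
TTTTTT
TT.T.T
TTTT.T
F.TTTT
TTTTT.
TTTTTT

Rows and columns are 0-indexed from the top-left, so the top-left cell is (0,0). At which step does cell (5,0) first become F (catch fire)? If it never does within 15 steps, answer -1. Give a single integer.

Step 1: cell (5,0)='T' (+2 fires, +1 burnt)
Step 2: cell (5,0)='F' (+4 fires, +2 burnt)
  -> target ignites at step 2
Step 3: cell (5,0)='.' (+5 fires, +4 burnt)
Step 4: cell (5,0)='.' (+5 fires, +5 burnt)
Step 5: cell (5,0)='.' (+5 fires, +5 burnt)
Step 6: cell (5,0)='.' (+3 fires, +5 burnt)
Step 7: cell (5,0)='.' (+3 fires, +3 burnt)
Step 8: cell (5,0)='.' (+2 fires, +3 burnt)
Step 9: cell (5,0)='.' (+1 fires, +2 burnt)
Step 10: cell (5,0)='.' (+0 fires, +1 burnt)
  fire out at step 10

2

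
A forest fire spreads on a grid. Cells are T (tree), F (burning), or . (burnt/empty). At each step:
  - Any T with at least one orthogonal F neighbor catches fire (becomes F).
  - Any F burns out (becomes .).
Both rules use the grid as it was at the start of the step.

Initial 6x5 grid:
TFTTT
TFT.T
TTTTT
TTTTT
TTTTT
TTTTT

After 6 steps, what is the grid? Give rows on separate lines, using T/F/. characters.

Step 1: 5 trees catch fire, 2 burn out
  F.FTT
  F.F.T
  TFTTT
  TTTTT
  TTTTT
  TTTTT
Step 2: 4 trees catch fire, 5 burn out
  ...FT
  ....T
  F.FTT
  TFTTT
  TTTTT
  TTTTT
Step 3: 5 trees catch fire, 4 burn out
  ....F
  ....T
  ...FT
  F.FTT
  TFTTT
  TTTTT
Step 4: 6 trees catch fire, 5 burn out
  .....
  ....F
  ....F
  ...FT
  F.FTT
  TFTTT
Step 5: 4 trees catch fire, 6 burn out
  .....
  .....
  .....
  ....F
  ...FT
  F.FTT
Step 6: 2 trees catch fire, 4 burn out
  .....
  .....
  .....
  .....
  ....F
  ...FT

.....
.....
.....
.....
....F
...FT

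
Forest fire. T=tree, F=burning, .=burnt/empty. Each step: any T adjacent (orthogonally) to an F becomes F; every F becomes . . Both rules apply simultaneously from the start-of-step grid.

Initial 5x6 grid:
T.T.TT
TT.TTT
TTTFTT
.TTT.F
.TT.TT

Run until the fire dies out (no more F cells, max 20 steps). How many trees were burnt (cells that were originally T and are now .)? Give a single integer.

Answer: 20

Derivation:
Step 1: +6 fires, +2 burnt (F count now 6)
Step 2: +5 fires, +6 burnt (F count now 5)
Step 3: +6 fires, +5 burnt (F count now 6)
Step 4: +2 fires, +6 burnt (F count now 2)
Step 5: +1 fires, +2 burnt (F count now 1)
Step 6: +0 fires, +1 burnt (F count now 0)
Fire out after step 6
Initially T: 21, now '.': 29
Total burnt (originally-T cells now '.'): 20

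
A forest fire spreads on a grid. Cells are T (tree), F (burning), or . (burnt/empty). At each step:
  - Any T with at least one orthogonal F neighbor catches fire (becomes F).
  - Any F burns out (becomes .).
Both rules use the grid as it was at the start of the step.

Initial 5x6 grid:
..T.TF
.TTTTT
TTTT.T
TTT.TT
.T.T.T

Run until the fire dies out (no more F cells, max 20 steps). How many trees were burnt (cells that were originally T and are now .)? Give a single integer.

Step 1: +2 fires, +1 burnt (F count now 2)
Step 2: +2 fires, +2 burnt (F count now 2)
Step 3: +2 fires, +2 burnt (F count now 2)
Step 4: +4 fires, +2 burnt (F count now 4)
Step 5: +3 fires, +4 burnt (F count now 3)
Step 6: +2 fires, +3 burnt (F count now 2)
Step 7: +2 fires, +2 burnt (F count now 2)
Step 8: +2 fires, +2 burnt (F count now 2)
Step 9: +0 fires, +2 burnt (F count now 0)
Fire out after step 9
Initially T: 20, now '.': 29
Total burnt (originally-T cells now '.'): 19

Answer: 19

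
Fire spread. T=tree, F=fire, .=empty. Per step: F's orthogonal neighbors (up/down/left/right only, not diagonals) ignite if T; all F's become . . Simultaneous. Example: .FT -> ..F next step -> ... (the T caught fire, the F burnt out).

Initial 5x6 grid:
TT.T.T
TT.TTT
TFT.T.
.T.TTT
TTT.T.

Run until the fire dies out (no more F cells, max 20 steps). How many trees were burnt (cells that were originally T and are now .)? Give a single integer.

Step 1: +4 fires, +1 burnt (F count now 4)
Step 2: +3 fires, +4 burnt (F count now 3)
Step 3: +3 fires, +3 burnt (F count now 3)
Step 4: +0 fires, +3 burnt (F count now 0)
Fire out after step 4
Initially T: 20, now '.': 20
Total burnt (originally-T cells now '.'): 10

Answer: 10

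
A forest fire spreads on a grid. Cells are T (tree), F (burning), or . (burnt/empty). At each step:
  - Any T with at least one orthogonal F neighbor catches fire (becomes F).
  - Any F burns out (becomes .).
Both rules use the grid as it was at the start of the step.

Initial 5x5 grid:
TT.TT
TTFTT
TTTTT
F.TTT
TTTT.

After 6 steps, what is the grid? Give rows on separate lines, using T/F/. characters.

Step 1: 5 trees catch fire, 2 burn out
  TT.TT
  TF.FT
  FTFTT
  ..TTT
  FTTT.
Step 2: 8 trees catch fire, 5 burn out
  TF.FT
  F...F
  .F.FT
  ..FTT
  .FTT.
Step 3: 5 trees catch fire, 8 burn out
  F...F
  .....
  ....F
  ...FT
  ..FT.
Step 4: 2 trees catch fire, 5 burn out
  .....
  .....
  .....
  ....F
  ...F.
Step 5: 0 trees catch fire, 2 burn out
  .....
  .....
  .....
  .....
  .....
Step 6: 0 trees catch fire, 0 burn out
  .....
  .....
  .....
  .....
  .....

.....
.....
.....
.....
.....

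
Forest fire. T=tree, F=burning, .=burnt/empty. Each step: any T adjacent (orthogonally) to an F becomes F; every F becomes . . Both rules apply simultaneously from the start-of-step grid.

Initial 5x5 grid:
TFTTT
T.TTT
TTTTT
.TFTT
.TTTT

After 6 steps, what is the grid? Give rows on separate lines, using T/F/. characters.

Step 1: 6 trees catch fire, 2 burn out
  F.FTT
  T.TTT
  TTFTT
  .F.FT
  .TFTT
Step 2: 8 trees catch fire, 6 burn out
  ...FT
  F.FTT
  TF.FT
  ....F
  .F.FT
Step 3: 5 trees catch fire, 8 burn out
  ....F
  ...FT
  F...F
  .....
  ....F
Step 4: 1 trees catch fire, 5 burn out
  .....
  ....F
  .....
  .....
  .....
Step 5: 0 trees catch fire, 1 burn out
  .....
  .....
  .....
  .....
  .....
Step 6: 0 trees catch fire, 0 burn out
  .....
  .....
  .....
  .....
  .....

.....
.....
.....
.....
.....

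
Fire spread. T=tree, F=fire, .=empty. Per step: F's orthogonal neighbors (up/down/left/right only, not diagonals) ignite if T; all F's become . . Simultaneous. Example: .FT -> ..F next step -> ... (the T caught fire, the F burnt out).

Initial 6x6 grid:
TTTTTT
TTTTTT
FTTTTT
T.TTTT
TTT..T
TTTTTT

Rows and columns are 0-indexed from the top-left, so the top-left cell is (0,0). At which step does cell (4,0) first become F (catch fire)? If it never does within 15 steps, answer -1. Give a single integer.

Step 1: cell (4,0)='T' (+3 fires, +1 burnt)
Step 2: cell (4,0)='F' (+4 fires, +3 burnt)
  -> target ignites at step 2
Step 3: cell (4,0)='.' (+6 fires, +4 burnt)
Step 4: cell (4,0)='.' (+6 fires, +6 burnt)
Step 5: cell (4,0)='.' (+5 fires, +6 burnt)
Step 6: cell (4,0)='.' (+4 fires, +5 burnt)
Step 7: cell (4,0)='.' (+3 fires, +4 burnt)
Step 8: cell (4,0)='.' (+1 fires, +3 burnt)
Step 9: cell (4,0)='.' (+0 fires, +1 burnt)
  fire out at step 9

2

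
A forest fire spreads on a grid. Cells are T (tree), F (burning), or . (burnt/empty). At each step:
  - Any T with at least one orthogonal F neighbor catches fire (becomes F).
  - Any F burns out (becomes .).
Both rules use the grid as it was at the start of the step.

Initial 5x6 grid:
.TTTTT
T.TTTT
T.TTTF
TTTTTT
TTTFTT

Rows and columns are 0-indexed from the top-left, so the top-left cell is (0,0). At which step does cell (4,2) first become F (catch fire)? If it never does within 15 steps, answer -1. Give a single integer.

Step 1: cell (4,2)='F' (+6 fires, +2 burnt)
  -> target ignites at step 1
Step 2: cell (4,2)='.' (+7 fires, +6 burnt)
Step 3: cell (4,2)='.' (+5 fires, +7 burnt)
Step 4: cell (4,2)='.' (+3 fires, +5 burnt)
Step 5: cell (4,2)='.' (+2 fires, +3 burnt)
Step 6: cell (4,2)='.' (+2 fires, +2 burnt)
Step 7: cell (4,2)='.' (+0 fires, +2 burnt)
  fire out at step 7

1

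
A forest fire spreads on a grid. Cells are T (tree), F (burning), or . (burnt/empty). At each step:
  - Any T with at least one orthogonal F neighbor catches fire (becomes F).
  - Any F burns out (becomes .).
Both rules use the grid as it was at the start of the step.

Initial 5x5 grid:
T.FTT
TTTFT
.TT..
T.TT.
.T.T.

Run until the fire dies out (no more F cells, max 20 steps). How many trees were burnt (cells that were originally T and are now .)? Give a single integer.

Step 1: +3 fires, +2 burnt (F count now 3)
Step 2: +3 fires, +3 burnt (F count now 3)
Step 3: +3 fires, +3 burnt (F count now 3)
Step 4: +2 fires, +3 burnt (F count now 2)
Step 5: +1 fires, +2 burnt (F count now 1)
Step 6: +0 fires, +1 burnt (F count now 0)
Fire out after step 6
Initially T: 14, now '.': 23
Total burnt (originally-T cells now '.'): 12

Answer: 12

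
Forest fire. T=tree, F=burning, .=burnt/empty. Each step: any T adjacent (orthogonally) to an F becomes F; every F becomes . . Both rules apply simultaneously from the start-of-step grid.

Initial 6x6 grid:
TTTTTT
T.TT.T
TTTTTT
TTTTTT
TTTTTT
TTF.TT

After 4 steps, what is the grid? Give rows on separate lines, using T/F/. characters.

Step 1: 2 trees catch fire, 1 burn out
  TTTTTT
  T.TT.T
  TTTTTT
  TTTTTT
  TTFTTT
  TF..TT
Step 2: 4 trees catch fire, 2 burn out
  TTTTTT
  T.TT.T
  TTTTTT
  TTFTTT
  TF.FTT
  F...TT
Step 3: 5 trees catch fire, 4 burn out
  TTTTTT
  T.TT.T
  TTFTTT
  TF.FTT
  F...FT
  ....TT
Step 4: 7 trees catch fire, 5 burn out
  TTTTTT
  T.FT.T
  TF.FTT
  F...FT
  .....F
  ....FT

TTTTTT
T.FT.T
TF.FTT
F...FT
.....F
....FT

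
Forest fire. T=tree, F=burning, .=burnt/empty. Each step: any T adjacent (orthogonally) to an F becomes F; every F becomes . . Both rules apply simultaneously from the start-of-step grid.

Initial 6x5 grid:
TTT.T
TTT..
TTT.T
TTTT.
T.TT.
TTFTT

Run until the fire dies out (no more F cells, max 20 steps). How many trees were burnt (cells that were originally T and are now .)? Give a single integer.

Answer: 20

Derivation:
Step 1: +3 fires, +1 burnt (F count now 3)
Step 2: +4 fires, +3 burnt (F count now 4)
Step 3: +4 fires, +4 burnt (F count now 4)
Step 4: +3 fires, +4 burnt (F count now 3)
Step 5: +3 fires, +3 burnt (F count now 3)
Step 6: +2 fires, +3 burnt (F count now 2)
Step 7: +1 fires, +2 burnt (F count now 1)
Step 8: +0 fires, +1 burnt (F count now 0)
Fire out after step 8
Initially T: 22, now '.': 28
Total burnt (originally-T cells now '.'): 20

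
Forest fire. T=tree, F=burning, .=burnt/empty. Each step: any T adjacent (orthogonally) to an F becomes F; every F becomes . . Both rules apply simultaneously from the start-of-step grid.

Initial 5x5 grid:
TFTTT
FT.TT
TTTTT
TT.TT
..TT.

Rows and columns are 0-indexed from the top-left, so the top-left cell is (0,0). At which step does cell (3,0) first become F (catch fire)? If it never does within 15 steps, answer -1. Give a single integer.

Step 1: cell (3,0)='T' (+4 fires, +2 burnt)
Step 2: cell (3,0)='F' (+3 fires, +4 burnt)
  -> target ignites at step 2
Step 3: cell (3,0)='.' (+4 fires, +3 burnt)
Step 4: cell (3,0)='.' (+2 fires, +4 burnt)
Step 5: cell (3,0)='.' (+2 fires, +2 burnt)
Step 6: cell (3,0)='.' (+2 fires, +2 burnt)
Step 7: cell (3,0)='.' (+1 fires, +2 burnt)
Step 8: cell (3,0)='.' (+0 fires, +1 burnt)
  fire out at step 8

2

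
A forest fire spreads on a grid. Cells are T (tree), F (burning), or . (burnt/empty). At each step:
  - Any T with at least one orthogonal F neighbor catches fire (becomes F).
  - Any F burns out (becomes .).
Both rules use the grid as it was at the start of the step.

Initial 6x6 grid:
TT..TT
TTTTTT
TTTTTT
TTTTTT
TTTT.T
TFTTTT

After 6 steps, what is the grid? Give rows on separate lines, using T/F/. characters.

Step 1: 3 trees catch fire, 1 burn out
  TT..TT
  TTTTTT
  TTTTTT
  TTTTTT
  TFTT.T
  F.FTTT
Step 2: 4 trees catch fire, 3 burn out
  TT..TT
  TTTTTT
  TTTTTT
  TFTTTT
  F.FT.T
  ...FTT
Step 3: 5 trees catch fire, 4 burn out
  TT..TT
  TTTTTT
  TFTTTT
  F.FTTT
  ...F.T
  ....FT
Step 4: 5 trees catch fire, 5 burn out
  TT..TT
  TFTTTT
  F.FTTT
  ...FTT
  .....T
  .....F
Step 5: 6 trees catch fire, 5 burn out
  TF..TT
  F.FTTT
  ...FTT
  ....FT
  .....F
  ......
Step 6: 4 trees catch fire, 6 burn out
  F...TT
  ...FTT
  ....FT
  .....F
  ......
  ......

F...TT
...FTT
....FT
.....F
......
......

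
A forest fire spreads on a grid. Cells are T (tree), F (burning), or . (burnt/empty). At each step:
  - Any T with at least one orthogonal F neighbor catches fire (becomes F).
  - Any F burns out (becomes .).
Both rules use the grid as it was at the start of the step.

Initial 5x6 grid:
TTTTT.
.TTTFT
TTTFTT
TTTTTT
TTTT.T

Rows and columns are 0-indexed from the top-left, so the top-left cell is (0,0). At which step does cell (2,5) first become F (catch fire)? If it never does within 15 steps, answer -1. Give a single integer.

Step 1: cell (2,5)='T' (+6 fires, +2 burnt)
Step 2: cell (2,5)='F' (+7 fires, +6 burnt)
  -> target ignites at step 2
Step 3: cell (2,5)='.' (+6 fires, +7 burnt)
Step 4: cell (2,5)='.' (+4 fires, +6 burnt)
Step 5: cell (2,5)='.' (+2 fires, +4 burnt)
Step 6: cell (2,5)='.' (+0 fires, +2 burnt)
  fire out at step 6

2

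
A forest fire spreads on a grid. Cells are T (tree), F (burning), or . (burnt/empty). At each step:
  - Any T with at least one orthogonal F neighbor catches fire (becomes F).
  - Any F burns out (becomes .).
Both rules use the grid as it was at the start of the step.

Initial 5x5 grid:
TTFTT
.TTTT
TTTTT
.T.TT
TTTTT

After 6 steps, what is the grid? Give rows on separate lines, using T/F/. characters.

Step 1: 3 trees catch fire, 1 burn out
  TF.FT
  .TFTT
  TTTTT
  .T.TT
  TTTTT
Step 2: 5 trees catch fire, 3 burn out
  F...F
  .F.FT
  TTFTT
  .T.TT
  TTTTT
Step 3: 3 trees catch fire, 5 burn out
  .....
  ....F
  TF.FT
  .T.TT
  TTTTT
Step 4: 4 trees catch fire, 3 burn out
  .....
  .....
  F...F
  .F.FT
  TTTTT
Step 5: 3 trees catch fire, 4 burn out
  .....
  .....
  .....
  ....F
  TFTFT
Step 6: 3 trees catch fire, 3 burn out
  .....
  .....
  .....
  .....
  F.F.F

.....
.....
.....
.....
F.F.F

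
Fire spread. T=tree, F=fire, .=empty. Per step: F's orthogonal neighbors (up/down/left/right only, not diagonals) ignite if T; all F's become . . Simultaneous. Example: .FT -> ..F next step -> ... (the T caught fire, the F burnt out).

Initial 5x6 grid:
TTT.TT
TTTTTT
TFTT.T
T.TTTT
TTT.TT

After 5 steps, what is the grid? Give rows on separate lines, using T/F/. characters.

Step 1: 3 trees catch fire, 1 burn out
  TTT.TT
  TFTTTT
  F.FT.T
  T.TTTT
  TTT.TT
Step 2: 6 trees catch fire, 3 burn out
  TFT.TT
  F.FTTT
  ...F.T
  F.FTTT
  TTT.TT
Step 3: 6 trees catch fire, 6 burn out
  F.F.TT
  ...FTT
  .....T
  ...FTT
  FTF.TT
Step 4: 3 trees catch fire, 6 burn out
  ....TT
  ....FT
  .....T
  ....FT
  .F..TT
Step 5: 4 trees catch fire, 3 burn out
  ....FT
  .....F
  .....T
  .....F
  ....FT

....FT
.....F
.....T
.....F
....FT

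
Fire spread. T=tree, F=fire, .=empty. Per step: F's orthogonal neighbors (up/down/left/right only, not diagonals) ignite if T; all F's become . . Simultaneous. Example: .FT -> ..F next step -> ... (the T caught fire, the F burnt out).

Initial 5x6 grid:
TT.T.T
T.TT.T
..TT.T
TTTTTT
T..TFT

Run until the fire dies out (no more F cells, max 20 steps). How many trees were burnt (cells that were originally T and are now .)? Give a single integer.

Answer: 17

Derivation:
Step 1: +3 fires, +1 burnt (F count now 3)
Step 2: +2 fires, +3 burnt (F count now 2)
Step 3: +3 fires, +2 burnt (F count now 3)
Step 4: +4 fires, +3 burnt (F count now 4)
Step 5: +4 fires, +4 burnt (F count now 4)
Step 6: +1 fires, +4 burnt (F count now 1)
Step 7: +0 fires, +1 burnt (F count now 0)
Fire out after step 7
Initially T: 20, now '.': 27
Total burnt (originally-T cells now '.'): 17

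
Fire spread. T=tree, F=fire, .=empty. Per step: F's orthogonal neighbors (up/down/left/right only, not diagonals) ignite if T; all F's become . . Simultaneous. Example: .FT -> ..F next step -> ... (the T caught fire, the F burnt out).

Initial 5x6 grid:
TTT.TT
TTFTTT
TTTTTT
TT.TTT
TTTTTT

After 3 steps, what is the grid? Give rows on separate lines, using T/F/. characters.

Step 1: 4 trees catch fire, 1 burn out
  TTF.TT
  TF.FTT
  TTFTTT
  TT.TTT
  TTTTTT
Step 2: 5 trees catch fire, 4 burn out
  TF..TT
  F...FT
  TF.FTT
  TT.TTT
  TTTTTT
Step 3: 7 trees catch fire, 5 burn out
  F...FT
  .....F
  F...FT
  TF.FTT
  TTTTTT

F...FT
.....F
F...FT
TF.FTT
TTTTTT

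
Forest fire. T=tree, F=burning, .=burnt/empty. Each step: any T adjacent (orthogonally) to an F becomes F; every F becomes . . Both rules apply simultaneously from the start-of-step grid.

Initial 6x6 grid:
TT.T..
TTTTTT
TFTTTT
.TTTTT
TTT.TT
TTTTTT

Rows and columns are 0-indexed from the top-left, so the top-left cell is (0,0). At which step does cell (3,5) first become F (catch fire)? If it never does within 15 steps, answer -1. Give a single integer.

Step 1: cell (3,5)='T' (+4 fires, +1 burnt)
Step 2: cell (3,5)='T' (+6 fires, +4 burnt)
Step 3: cell (3,5)='T' (+7 fires, +6 burnt)
Step 4: cell (3,5)='T' (+6 fires, +7 burnt)
Step 5: cell (3,5)='F' (+4 fires, +6 burnt)
  -> target ignites at step 5
Step 6: cell (3,5)='.' (+2 fires, +4 burnt)
Step 7: cell (3,5)='.' (+1 fires, +2 burnt)
Step 8: cell (3,5)='.' (+0 fires, +1 burnt)
  fire out at step 8

5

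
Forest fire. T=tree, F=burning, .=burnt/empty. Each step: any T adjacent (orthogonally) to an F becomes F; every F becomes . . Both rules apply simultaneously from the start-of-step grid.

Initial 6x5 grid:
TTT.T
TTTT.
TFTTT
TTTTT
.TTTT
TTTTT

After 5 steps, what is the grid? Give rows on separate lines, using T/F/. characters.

Step 1: 4 trees catch fire, 1 burn out
  TTT.T
  TFTT.
  F.FTT
  TFTTT
  .TTTT
  TTTTT
Step 2: 7 trees catch fire, 4 burn out
  TFT.T
  F.FT.
  ...FT
  F.FTT
  .FTTT
  TTTTT
Step 3: 7 trees catch fire, 7 burn out
  F.F.T
  ...F.
  ....F
  ...FT
  ..FTT
  TFTTT
Step 4: 4 trees catch fire, 7 burn out
  ....T
  .....
  .....
  ....F
  ...FT
  F.FTT
Step 5: 2 trees catch fire, 4 burn out
  ....T
  .....
  .....
  .....
  ....F
  ...FT

....T
.....
.....
.....
....F
...FT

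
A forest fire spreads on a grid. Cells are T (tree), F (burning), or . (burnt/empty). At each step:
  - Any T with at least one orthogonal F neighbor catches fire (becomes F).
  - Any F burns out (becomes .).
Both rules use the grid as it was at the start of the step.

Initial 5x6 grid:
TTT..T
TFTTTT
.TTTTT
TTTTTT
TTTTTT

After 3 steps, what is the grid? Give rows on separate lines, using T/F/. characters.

Step 1: 4 trees catch fire, 1 burn out
  TFT..T
  F.FTTT
  .FTTTT
  TTTTTT
  TTTTTT
Step 2: 5 trees catch fire, 4 burn out
  F.F..T
  ...FTT
  ..FTTT
  TFTTTT
  TTTTTT
Step 3: 5 trees catch fire, 5 burn out
  .....T
  ....FT
  ...FTT
  F.FTTT
  TFTTTT

.....T
....FT
...FTT
F.FTTT
TFTTTT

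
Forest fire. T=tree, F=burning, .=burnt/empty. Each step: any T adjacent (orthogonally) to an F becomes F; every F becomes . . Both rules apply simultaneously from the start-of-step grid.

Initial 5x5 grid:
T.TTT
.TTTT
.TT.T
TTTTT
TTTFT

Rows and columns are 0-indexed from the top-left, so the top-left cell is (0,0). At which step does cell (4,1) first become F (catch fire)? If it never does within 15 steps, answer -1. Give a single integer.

Step 1: cell (4,1)='T' (+3 fires, +1 burnt)
Step 2: cell (4,1)='F' (+3 fires, +3 burnt)
  -> target ignites at step 2
Step 3: cell (4,1)='.' (+4 fires, +3 burnt)
Step 4: cell (4,1)='.' (+4 fires, +4 burnt)
Step 5: cell (4,1)='.' (+4 fires, +4 burnt)
Step 6: cell (4,1)='.' (+1 fires, +4 burnt)
Step 7: cell (4,1)='.' (+0 fires, +1 burnt)
  fire out at step 7

2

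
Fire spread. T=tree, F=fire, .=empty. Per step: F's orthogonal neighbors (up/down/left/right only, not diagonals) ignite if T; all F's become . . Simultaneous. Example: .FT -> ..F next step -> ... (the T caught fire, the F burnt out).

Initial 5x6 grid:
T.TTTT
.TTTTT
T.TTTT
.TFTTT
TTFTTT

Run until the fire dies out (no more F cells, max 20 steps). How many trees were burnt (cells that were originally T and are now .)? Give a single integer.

Answer: 22

Derivation:
Step 1: +5 fires, +2 burnt (F count now 5)
Step 2: +5 fires, +5 burnt (F count now 5)
Step 3: +6 fires, +5 burnt (F count now 6)
Step 4: +3 fires, +6 burnt (F count now 3)
Step 5: +2 fires, +3 burnt (F count now 2)
Step 6: +1 fires, +2 burnt (F count now 1)
Step 7: +0 fires, +1 burnt (F count now 0)
Fire out after step 7
Initially T: 24, now '.': 28
Total burnt (originally-T cells now '.'): 22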